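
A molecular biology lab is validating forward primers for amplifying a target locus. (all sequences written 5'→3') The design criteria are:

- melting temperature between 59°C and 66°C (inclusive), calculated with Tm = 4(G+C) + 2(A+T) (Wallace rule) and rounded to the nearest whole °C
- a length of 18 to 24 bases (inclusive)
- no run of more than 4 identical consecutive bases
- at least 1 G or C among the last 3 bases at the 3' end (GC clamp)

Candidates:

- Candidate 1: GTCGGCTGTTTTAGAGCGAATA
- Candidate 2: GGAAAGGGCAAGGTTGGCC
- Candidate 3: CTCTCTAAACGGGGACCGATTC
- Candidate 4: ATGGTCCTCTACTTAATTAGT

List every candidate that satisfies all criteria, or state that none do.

Candidate 2 only.

Candidate 1 (22 nt, A=5 T=7 G=7 C=3): Tm = 2·12 + 4·10 = 64°C ✓; length 22 ✓; longest run = 4 ✓; 3' end ATA has 0 G/C, need ≥1 ✗ — fails.
Candidate 2 (19 nt, A=5 T=2 G=9 C=3): Tm = 2·7 + 4·12 = 62°C ✓; length 19 ✓; longest run = 3 ✓; 3' end GCC has 3 G/C ✓ — passes.
Candidate 3 (22 nt, A=5 T=5 G=5 C=7): Tm = 2·10 + 4·12 = 68°C, outside 59–66°C ✗; length 22 ✓; longest run = 4 ✓; 3' end TTC has 1 G/C ✓ — fails.
Candidate 4 (21 nt, A=5 T=9 G=3 C=4): Tm = 2·14 + 4·7 = 56°C, outside 59–66°C ✗; length 21 ✓; longest run = 2 ✓; 3' end AGT has 1 G/C ✓ — fails.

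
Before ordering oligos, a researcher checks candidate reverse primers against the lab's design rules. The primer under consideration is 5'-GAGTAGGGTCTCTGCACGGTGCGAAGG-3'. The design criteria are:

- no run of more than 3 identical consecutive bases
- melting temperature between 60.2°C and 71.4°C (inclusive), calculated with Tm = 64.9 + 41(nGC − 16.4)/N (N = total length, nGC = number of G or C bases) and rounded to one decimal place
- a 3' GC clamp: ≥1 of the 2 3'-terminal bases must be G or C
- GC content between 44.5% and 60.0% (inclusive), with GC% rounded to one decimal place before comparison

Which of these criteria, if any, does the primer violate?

Base counts: A=5, T=5, G=12, C=5 (length 27).
homopolymer run: longest run = 3 ✓
Tm: Tm = 64.9 + 41·(17 − 16.4)/27 = 65.8°C ✓
GC clamp: 3' end GG has 2 G/C ✓
GC content: GC 17/27 = 63.0%, outside 44.5–60.0% ✗

Fails: GC content.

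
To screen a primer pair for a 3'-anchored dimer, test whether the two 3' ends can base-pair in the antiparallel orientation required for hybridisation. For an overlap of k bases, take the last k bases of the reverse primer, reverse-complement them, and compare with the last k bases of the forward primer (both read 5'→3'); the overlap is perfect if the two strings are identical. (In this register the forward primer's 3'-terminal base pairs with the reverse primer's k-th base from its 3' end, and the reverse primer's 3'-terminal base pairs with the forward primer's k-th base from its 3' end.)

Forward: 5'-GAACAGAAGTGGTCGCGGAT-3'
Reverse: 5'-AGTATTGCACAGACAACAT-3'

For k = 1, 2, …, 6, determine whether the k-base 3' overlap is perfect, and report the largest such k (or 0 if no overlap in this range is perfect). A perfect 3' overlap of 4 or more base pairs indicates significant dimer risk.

Last 6 bases (5'→3') — forward …GCGGAT, reverse …CAACAT.
Reverse complement of the reverse primer's last 6 bases: ATGTTG; its first k bases are the reverse complement of the reverse primer's last k bases, so a perfect k-base overlap needs the forward primer's last k bases to equal them.
Comparing (forward last k vs required): k=1: T vs A ✗; k=2: AT vs AT ✓; k=3: GAT vs ATG ✗; k=4: GGAT vs ATGT ✗; k=5: CGGAT vs ATGTT ✗; k=6: GCGGAT vs ATGTTG ✗.
Only k = 2 is perfect, so the longest perfect 3' overlap is 2.

Longest perfect overlap: 2 complementary base pairs; below the dimer-risk threshold (threshold 4).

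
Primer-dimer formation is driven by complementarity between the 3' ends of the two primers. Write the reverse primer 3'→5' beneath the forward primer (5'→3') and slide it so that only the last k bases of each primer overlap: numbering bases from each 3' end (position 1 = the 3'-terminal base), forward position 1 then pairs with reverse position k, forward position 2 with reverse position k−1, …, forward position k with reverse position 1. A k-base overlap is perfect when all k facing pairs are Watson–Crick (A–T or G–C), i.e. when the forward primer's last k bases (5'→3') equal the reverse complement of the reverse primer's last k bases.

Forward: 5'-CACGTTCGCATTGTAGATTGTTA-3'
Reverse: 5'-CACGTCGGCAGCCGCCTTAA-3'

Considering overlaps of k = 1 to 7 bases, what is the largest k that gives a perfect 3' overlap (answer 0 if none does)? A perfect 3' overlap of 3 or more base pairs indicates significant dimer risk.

Last 7 bases (5'→3') — forward …ATTGTTA, reverse …GCCTTAA.
Reverse complement of the reverse primer's last 7 bases: TTAAGGC; its first k bases are the reverse complement of the reverse primer's last k bases, so a perfect k-base overlap needs the forward primer's last k bases to equal them.
Comparing (forward last k vs required): k=1: A vs T ✗; k=2: TA vs TT ✗; k=3: TTA vs TTA ✓; k=4: GTTA vs TTAA ✗; k=5: TGTTA vs TTAAG ✗; k=6: TTGTTA vs TTAAGG ✗; k=7: ATTGTTA vs TTAAGGC ✗.
Only k = 3 is perfect, so the longest perfect 3' overlap is 3.

Longest perfect overlap: 3 complementary base pairs; significant dimer risk (threshold 3).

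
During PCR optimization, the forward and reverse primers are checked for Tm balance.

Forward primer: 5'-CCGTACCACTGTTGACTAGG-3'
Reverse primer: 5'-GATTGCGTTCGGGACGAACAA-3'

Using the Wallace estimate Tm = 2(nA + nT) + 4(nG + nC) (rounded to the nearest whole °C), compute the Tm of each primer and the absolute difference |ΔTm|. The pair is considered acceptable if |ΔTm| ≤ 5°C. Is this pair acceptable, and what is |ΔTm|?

Forward: A=4 T=5 G=5 C=6 → Tm = 2·9 + 4·11 = 62°C.
Reverse: A=6 T=4 G=7 C=4 → Tm = 2·10 + 4·11 = 64°C.
|ΔTm| = |62 − 64| = 2°C, ≤ 5°C.

|ΔTm| = 2°C; the pair is acceptable.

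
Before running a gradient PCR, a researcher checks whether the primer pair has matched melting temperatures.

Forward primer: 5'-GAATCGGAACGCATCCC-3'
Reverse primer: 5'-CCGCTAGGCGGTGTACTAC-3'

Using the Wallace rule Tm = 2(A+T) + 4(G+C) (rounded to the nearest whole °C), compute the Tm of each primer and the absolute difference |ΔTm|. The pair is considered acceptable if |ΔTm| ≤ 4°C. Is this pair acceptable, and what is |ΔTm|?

Forward: A=5 T=2 G=4 C=6 → Tm = 2·7 + 4·10 = 54°C.
Reverse: A=3 T=4 G=6 C=6 → Tm = 2·7 + 4·12 = 62°C.
|ΔTm| = |54 − 62| = 8°C, > 4°C.

|ΔTm| = 8°C; the pair is not acceptable.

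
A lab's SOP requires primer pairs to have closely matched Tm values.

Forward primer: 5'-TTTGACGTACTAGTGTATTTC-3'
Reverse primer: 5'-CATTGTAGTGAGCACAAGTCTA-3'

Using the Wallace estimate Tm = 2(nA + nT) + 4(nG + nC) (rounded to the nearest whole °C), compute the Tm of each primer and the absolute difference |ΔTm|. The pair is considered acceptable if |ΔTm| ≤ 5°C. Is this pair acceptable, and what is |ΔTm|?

Forward: A=4 T=10 G=4 C=3 → Tm = 2·14 + 4·7 = 56°C.
Reverse: A=7 T=6 G=5 C=4 → Tm = 2·13 + 4·9 = 62°C.
|ΔTm| = |56 − 62| = 6°C, > 5°C.

|ΔTm| = 6°C; the pair is not acceptable.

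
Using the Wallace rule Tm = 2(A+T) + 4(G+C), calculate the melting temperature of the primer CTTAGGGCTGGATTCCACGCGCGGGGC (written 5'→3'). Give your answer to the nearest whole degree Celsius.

92°C

Base counts: A=3, T=5, G=11, C=8 (length 27).
Tm = 2·(3+5) + 4·(11+8) = 2·8 + 4·19 = 16 + 76 = 92°C.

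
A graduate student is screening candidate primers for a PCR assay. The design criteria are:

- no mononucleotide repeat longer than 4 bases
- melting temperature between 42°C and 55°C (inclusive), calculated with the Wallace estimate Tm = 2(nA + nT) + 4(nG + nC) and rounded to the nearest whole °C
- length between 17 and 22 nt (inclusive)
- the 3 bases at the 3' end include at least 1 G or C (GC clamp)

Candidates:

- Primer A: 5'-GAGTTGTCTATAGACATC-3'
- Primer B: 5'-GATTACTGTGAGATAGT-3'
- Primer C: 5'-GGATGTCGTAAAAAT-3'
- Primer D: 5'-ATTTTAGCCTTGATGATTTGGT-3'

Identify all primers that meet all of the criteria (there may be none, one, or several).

Primer A and Primer B.

Primer A (18 nt, A=5 T=6 G=4 C=3): longest run = 2 ✓; Tm = 2·11 + 4·7 = 50°C ✓; length 18 ✓; 3' end ATC has 1 G/C ✓ — passes.
Primer B (17 nt, A=5 T=6 G=5 C=1): longest run = 2 ✓; Tm = 2·11 + 4·6 = 46°C ✓; length 17 ✓; 3' end AGT has 1 G/C ✓ — passes.
Primer C (15 nt, A=6 T=4 G=4 C=1): longest run = 5, exceeds 4 ✗; Tm = 2·10 + 4·5 = 40°C, outside 42–55°C ✗; length 15, outside 17–22 ✗; 3' end AAT has 0 G/C, need ≥1 ✗ — fails.
Primer D (22 nt, A=4 T=11 G=5 C=2): longest run = 4 ✓; Tm = 2·15 + 4·7 = 58°C, outside 42–55°C ✗; length 22 ✓; 3' end GGT has 2 G/C ✓ — fails.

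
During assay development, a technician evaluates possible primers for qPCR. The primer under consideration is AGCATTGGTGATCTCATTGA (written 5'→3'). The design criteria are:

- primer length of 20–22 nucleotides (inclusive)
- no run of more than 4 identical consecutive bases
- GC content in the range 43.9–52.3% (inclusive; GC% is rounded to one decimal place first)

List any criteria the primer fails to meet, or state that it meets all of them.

Base counts: A=5, T=7, G=5, C=3 (length 20).
length: length 20 ✓
homopolymer run: longest run = 2 ✓
GC content: GC 8/20 = 40.0%, outside 43.9–52.3% ✗

Fails: GC content.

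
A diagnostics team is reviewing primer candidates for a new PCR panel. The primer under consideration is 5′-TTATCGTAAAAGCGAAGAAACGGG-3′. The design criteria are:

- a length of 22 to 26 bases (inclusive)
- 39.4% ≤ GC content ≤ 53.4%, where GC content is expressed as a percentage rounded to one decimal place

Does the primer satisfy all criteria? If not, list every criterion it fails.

Meets all criteria.

Base counts: A=10, T=4, G=7, C=3 (length 24).
length: length 24 ✓
GC content: GC 10/24 = 41.7% ✓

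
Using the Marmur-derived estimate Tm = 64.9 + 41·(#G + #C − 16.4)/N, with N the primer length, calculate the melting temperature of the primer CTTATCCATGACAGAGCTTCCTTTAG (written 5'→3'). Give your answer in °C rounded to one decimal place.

Base counts: A=6, T=9, G=4, C=7; G+C = 11, N = 26.
Tm = 64.9 + 41·(11 − 16.4)/26 = 64.9 + -221.40/26 = 56.4°C.

56.4°C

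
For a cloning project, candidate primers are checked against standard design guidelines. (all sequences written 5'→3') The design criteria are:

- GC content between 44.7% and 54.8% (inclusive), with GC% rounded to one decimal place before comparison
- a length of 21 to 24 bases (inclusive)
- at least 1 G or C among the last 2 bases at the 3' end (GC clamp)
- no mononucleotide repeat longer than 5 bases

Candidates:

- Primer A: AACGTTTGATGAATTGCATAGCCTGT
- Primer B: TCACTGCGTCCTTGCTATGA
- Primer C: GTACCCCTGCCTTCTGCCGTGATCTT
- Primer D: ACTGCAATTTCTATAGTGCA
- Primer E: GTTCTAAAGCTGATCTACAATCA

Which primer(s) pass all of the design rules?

Primer A (26 nt, A=7 T=9 G=6 C=4): GC 10/26 = 38.5%, outside 44.7–54.8% ✗; length 26, outside 21–24 ✗; 3' end GT has 1 G/C ✓; longest run = 3 ✓ — fails.
Primer B (20 nt, A=3 T=7 G=4 C=6): GC 10/20 = 50.0% ✓; length 20, outside 21–24 ✗; 3' end GA has 1 G/C ✓; longest run = 2 ✓ — fails.
Primer C (26 nt, A=2 T=9 G=5 C=10): GC 15/26 = 57.7%, outside 44.7–54.8% ✗; length 26, outside 21–24 ✗; 3' end TT has 0 G/C, need ≥1 ✗; longest run = 4 ✓ — fails.
Primer D (20 nt, A=6 T=7 G=3 C=4): GC 7/20 = 35.0%, outside 44.7–54.8% ✗; length 20, outside 21–24 ✗; 3' end CA has 1 G/C ✓; longest run = 3 ✓ — fails.
Primer E (23 nt, A=8 T=7 G=3 C=5): GC 8/23 = 34.8%, outside 44.7–54.8% ✗; length 23 ✓; 3' end CA has 1 G/C ✓; longest run = 3 ✓ — fails.

None of the candidates satisfy all criteria.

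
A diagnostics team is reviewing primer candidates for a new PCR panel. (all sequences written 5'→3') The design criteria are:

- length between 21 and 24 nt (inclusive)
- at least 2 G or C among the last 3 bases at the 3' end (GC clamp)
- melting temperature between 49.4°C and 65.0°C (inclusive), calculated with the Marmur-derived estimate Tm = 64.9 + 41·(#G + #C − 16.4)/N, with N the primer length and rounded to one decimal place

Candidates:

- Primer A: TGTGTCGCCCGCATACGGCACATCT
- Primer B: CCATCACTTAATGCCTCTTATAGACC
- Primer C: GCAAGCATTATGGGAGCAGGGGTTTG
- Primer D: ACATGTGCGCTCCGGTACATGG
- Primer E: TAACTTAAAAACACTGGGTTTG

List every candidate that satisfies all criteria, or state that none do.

Primer A (25 nt, A=4 T=6 G=6 C=9): length 25, outside 21–24 ✗; 3' end TCT has 1 G/C, need ≥2 ✗; Tm = 64.9 + 41·(15 − 16.4)/25 = 62.6°C ✓ — fails.
Primer B (26 nt, A=7 T=8 G=2 C=9): length 26, outside 21–24 ✗; 3' end ACC has 2 G/C ✓; Tm = 64.9 + 41·(11 − 16.4)/26 = 56.4°C ✓ — fails.
Primer C (26 nt, A=6 T=6 G=11 C=3): length 26, outside 21–24 ✗; 3' end TTG has 1 G/C, need ≥2 ✗; Tm = 64.9 + 41·(14 − 16.4)/26 = 61.1°C ✓ — fails.
Primer D (22 nt, A=4 T=5 G=7 C=6): length 22 ✓; 3' end TGG has 2 G/C ✓; Tm = 64.9 + 41·(13 − 16.4)/22 = 58.6°C ✓ — passes.
Primer E (22 nt, A=8 T=7 G=4 C=3): length 22 ✓; 3' end TTG has 1 G/C, need ≥2 ✗; Tm = 64.9 + 41·(7 − 16.4)/22 = 47.4°C, outside 49.4–65.0°C ✗ — fails.

Primer D only.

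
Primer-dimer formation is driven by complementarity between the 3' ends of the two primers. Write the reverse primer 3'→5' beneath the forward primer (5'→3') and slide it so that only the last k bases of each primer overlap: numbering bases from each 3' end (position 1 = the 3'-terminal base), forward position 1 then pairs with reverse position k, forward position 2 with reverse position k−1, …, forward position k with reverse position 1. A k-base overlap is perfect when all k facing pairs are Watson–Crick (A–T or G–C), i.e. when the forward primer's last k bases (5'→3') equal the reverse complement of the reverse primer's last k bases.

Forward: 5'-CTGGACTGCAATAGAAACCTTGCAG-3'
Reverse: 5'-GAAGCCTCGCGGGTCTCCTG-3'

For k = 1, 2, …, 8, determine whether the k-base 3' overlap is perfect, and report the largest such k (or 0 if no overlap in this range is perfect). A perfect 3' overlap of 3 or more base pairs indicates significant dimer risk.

Last 8 bases (5'→3') — forward …CCTTGCAG, reverse …GTCTCCTG.
Reverse complement of the reverse primer's last 8 bases: CAGGAGAC; its first k bases are the reverse complement of the reverse primer's last k bases, so a perfect k-base overlap needs the forward primer's last k bases to equal them.
Comparing (forward last k vs required): k=1: G vs C ✗; k=2: AG vs CA ✗; k=3: CAG vs CAG ✓; k=4: GCAG vs CAGG ✗; k=5: TGCAG vs CAGGA ✗; k=6: TTGCAG vs CAGGAG ✗; k=7: CTTGCAG vs CAGGAGA ✗; k=8: CCTTGCAG vs CAGGAGAC ✗.
Only k = 3 is perfect, so the longest perfect 3' overlap is 3.

Longest perfect overlap: 3 complementary base pairs; significant dimer risk (threshold 3).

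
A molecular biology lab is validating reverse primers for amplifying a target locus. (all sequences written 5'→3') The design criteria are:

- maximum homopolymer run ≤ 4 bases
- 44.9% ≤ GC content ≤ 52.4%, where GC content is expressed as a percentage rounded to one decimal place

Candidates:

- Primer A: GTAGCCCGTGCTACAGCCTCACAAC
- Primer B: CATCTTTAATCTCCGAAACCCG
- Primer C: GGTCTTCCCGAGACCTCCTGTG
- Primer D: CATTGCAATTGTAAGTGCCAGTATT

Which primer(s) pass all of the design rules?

Primer B only.

Primer A (25 nt, A=6 T=4 G=5 C=10): longest run = 3 ✓; GC 15/25 = 60.0%, outside 44.9–52.4% ✗ — fails.
Primer B (22 nt, A=6 T=6 G=2 C=8): longest run = 3 ✓; GC 10/22 = 45.5% ✓ — passes.
Primer C (22 nt, A=2 T=6 G=6 C=8): longest run = 3 ✓; GC 14/22 = 63.6%, outside 44.9–52.4% ✗ — fails.
Primer D (25 nt, A=7 T=9 G=5 C=4): longest run = 2 ✓; GC 9/25 = 36.0%, outside 44.9–52.4% ✗ — fails.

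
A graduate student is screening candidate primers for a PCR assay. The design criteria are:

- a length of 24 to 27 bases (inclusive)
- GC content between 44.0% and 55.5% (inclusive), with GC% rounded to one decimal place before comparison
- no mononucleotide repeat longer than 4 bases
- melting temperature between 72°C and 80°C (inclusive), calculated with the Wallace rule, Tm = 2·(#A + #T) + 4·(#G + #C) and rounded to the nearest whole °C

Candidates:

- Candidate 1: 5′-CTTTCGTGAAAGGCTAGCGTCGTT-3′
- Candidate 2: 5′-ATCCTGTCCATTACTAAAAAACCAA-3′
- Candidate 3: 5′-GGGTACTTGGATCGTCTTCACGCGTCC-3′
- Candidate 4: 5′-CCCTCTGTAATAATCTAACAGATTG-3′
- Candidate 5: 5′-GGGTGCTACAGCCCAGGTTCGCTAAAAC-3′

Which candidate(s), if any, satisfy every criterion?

Candidate 1 only.

Candidate 1 (24 nt, A=4 T=8 G=7 C=5): length 24 ✓; GC 12/24 = 50.0% ✓; longest run = 3 ✓; Tm = 2·12 + 4·12 = 72°C ✓ — passes.
Candidate 2 (25 nt, A=11 T=6 G=1 C=7): length 25 ✓; GC 8/25 = 32.0%, outside 44.0–55.5% ✗; longest run = 6, exceeds 4 ✗; Tm = 2·17 + 4·8 = 66°C, outside 72–80°C ✗ — fails.
Candidate 3 (27 nt, A=3 T=8 G=8 C=8): length 27 ✓; GC 16/27 = 59.3%, outside 44.0–55.5% ✗; longest run = 3 ✓; Tm = 2·11 + 4·16 = 86°C, outside 72–80°C ✗ — fails.
Candidate 4 (25 nt, A=8 T=8 G=3 C=6): length 25 ✓; GC 9/25 = 36.0%, outside 44.0–55.5% ✗; longest run = 3 ✓; Tm = 2·16 + 4·9 = 68°C, outside 72–80°C ✗ — fails.
Candidate 5 (28 nt, A=7 T=5 G=8 C=8): length 28, outside 24–27 ✗; GC 16/28 = 57.1%, outside 44.0–55.5% ✗; longest run = 4 ✓; Tm = 2·12 + 4·16 = 88°C, outside 72–80°C ✗ — fails.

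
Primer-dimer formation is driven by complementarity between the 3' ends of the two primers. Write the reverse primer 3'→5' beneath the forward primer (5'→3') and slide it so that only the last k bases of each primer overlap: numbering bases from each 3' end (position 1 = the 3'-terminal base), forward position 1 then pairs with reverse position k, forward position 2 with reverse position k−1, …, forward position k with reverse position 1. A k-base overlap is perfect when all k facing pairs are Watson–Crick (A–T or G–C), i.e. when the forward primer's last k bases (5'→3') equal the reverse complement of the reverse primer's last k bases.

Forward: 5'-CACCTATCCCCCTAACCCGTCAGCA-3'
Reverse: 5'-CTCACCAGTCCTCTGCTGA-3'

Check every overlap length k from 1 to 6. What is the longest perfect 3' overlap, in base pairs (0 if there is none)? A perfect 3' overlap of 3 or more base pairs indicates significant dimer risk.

Longest perfect overlap: 6 complementary base pairs; significant dimer risk (threshold 3).

Last 6 bases (5'→3') — forward …TCAGCA, reverse …TGCTGA.
Reverse complement of the reverse primer's last 6 bases: TCAGCA; its first k bases are the reverse complement of the reverse primer's last k bases, so a perfect k-base overlap needs the forward primer's last k bases to equal them.
Comparing (forward last k vs required): k=1: A vs T ✗; k=2: CA vs TC ✗; k=3: GCA vs TCA ✗; k=4: AGCA vs TCAG ✗; k=5: CAGCA vs TCAGC ✗; k=6: TCAGCA vs TCAGCA ✓.
Only k = 6 is perfect, so the longest perfect 3' overlap is 6.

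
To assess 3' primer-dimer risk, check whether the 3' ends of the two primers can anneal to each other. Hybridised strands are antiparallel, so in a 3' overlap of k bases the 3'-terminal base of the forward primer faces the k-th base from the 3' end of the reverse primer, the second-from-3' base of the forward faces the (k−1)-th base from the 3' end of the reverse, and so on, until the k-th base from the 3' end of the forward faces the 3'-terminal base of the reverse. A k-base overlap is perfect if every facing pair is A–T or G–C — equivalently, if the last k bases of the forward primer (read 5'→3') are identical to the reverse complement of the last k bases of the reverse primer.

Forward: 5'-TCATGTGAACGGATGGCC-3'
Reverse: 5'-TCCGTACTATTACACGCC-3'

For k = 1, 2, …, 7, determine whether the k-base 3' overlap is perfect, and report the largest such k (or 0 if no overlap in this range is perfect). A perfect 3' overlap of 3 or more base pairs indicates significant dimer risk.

Longest perfect overlap: 0 complementary base pairs; below the dimer-risk threshold (threshold 3).

Last 7 bases (5'→3') — forward …GATGGCC, reverse …ACACGCC.
Reverse complement of the reverse primer's last 7 bases: GGCGTGT; its first k bases are the reverse complement of the reverse primer's last k bases, so a perfect k-base overlap needs the forward primer's last k bases to equal them.
Comparing (forward last k vs required): k=1: C vs G ✗; k=2: CC vs GG ✗; k=3: GCC vs GGC ✗; k=4: GGCC vs GGCG ✗; k=5: TGGCC vs GGCGT ✗; k=6: ATGGCC vs GGCGTG ✗; k=7: GATGGCC vs GGCGTGT ✗.
No overlap length from 1 to 7 is perfect, so the longest perfect 3' overlap is 0.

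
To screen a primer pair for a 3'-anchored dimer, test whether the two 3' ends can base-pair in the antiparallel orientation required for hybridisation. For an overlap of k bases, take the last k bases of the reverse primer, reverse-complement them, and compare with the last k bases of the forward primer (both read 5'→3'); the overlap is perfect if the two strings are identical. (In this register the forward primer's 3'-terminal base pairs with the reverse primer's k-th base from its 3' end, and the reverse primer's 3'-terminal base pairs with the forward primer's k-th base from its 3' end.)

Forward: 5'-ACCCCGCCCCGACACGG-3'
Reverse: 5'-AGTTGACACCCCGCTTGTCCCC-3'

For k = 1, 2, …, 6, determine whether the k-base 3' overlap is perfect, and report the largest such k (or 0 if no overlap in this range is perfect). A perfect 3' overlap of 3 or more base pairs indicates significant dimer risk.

Last 6 bases (5'→3') — forward …ACACGG, reverse …GTCCCC.
Reverse complement of the reverse primer's last 6 bases: GGGGAC; its first k bases are the reverse complement of the reverse primer's last k bases, so a perfect k-base overlap needs the forward primer's last k bases to equal them.
Comparing (forward last k vs required): k=1: G vs G ✓; k=2: GG vs GG ✓; k=3: CGG vs GGG ✗; k=4: ACGG vs GGGG ✗; k=5: CACGG vs GGGGA ✗; k=6: ACACGG vs GGGGAC ✗.
Perfect overlaps at k = 1, 2; the largest is 2.

Longest perfect overlap: 2 complementary base pairs; below the dimer-risk threshold (threshold 3).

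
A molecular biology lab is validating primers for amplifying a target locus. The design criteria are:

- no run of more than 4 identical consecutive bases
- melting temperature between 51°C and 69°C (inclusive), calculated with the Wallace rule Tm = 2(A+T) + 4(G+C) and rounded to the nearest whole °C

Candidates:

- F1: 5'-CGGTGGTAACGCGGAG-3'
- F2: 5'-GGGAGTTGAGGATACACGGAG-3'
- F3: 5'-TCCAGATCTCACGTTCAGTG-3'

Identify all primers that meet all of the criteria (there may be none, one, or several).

F1 (16 nt, A=3 T=2 G=8 C=3): longest run = 2 ✓; Tm = 2·5 + 4·11 = 54°C ✓ — passes.
F2 (21 nt, A=6 T=3 G=10 C=2): longest run = 3 ✓; Tm = 2·9 + 4·12 = 66°C ✓ — passes.
F3 (20 nt, A=4 T=6 G=4 C=6): longest run = 2 ✓; Tm = 2·10 + 4·10 = 60°C ✓ — passes.

F1, F2 and F3.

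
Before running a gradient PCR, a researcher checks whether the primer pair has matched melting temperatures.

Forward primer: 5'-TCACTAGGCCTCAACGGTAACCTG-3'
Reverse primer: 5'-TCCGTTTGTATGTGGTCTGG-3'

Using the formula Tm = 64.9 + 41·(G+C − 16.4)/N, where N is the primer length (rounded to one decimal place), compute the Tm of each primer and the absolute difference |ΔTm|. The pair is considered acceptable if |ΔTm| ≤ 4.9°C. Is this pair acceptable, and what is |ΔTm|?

|ΔTm| = 7.3°C; the pair is not acceptable.

Forward: G+C = 13, N = 24 → Tm = 64.9 + 41·(13 − 16.4)/24 = 59.1°C.
Reverse: G+C = 10, N = 20 → Tm = 64.9 + 41·(10 − 16.4)/20 = 51.8°C.
|ΔTm| = |59.1 − 51.8| = 7.3°C, > 4.9°C.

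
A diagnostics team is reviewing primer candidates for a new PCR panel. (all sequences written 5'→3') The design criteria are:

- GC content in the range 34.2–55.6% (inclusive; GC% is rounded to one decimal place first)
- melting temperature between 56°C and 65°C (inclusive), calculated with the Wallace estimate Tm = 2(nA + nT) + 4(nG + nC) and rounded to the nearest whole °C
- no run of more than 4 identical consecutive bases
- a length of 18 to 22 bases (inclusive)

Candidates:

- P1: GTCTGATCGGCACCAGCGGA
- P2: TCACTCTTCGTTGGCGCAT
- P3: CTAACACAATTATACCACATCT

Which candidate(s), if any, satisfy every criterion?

P2 only.

P1 (20 nt, A=4 T=3 G=7 C=6): GC 13/20 = 65.0%, outside 34.2–55.6% ✗; Tm = 2·7 + 4·13 = 66°C, outside 56–65°C ✗; longest run = 2 ✓; length 20 ✓ — fails.
P2 (19 nt, A=2 T=7 G=4 C=6): GC 10/19 = 52.6% ✓; Tm = 2·9 + 4·10 = 58°C ✓; longest run = 2 ✓; length 19 ✓ — passes.
P3 (22 nt, A=9 T=6 G=0 C=7): GC 7/22 = 31.8%, outside 34.2–55.6% ✗; Tm = 2·15 + 4·7 = 58°C ✓; longest run = 2 ✓; length 22 ✓ — fails.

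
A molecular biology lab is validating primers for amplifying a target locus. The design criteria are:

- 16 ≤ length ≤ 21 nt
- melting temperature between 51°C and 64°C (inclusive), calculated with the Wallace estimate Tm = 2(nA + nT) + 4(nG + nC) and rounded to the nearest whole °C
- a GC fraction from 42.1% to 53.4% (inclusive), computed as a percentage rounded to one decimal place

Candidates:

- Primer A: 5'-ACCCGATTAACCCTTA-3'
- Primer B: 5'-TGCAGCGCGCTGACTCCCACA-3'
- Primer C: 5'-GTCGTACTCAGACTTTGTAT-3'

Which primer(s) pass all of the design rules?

Primer A (16 nt, A=5 T=4 G=1 C=6): length 16 ✓; Tm = 2·9 + 4·7 = 46°C, outside 51–64°C ✗; GC 7/16 = 43.8% ✓ — fails.
Primer B (21 nt, A=4 T=3 G=5 C=9): length 21 ✓; Tm = 2·7 + 4·14 = 70°C, outside 51–64°C ✗; GC 14/21 = 66.7%, outside 42.1–53.4% ✗ — fails.
Primer C (20 nt, A=4 T=8 G=4 C=4): length 20 ✓; Tm = 2·12 + 4·8 = 56°C ✓; GC 8/20 = 40.0%, outside 42.1–53.4% ✗ — fails.

None of the candidates satisfy all criteria.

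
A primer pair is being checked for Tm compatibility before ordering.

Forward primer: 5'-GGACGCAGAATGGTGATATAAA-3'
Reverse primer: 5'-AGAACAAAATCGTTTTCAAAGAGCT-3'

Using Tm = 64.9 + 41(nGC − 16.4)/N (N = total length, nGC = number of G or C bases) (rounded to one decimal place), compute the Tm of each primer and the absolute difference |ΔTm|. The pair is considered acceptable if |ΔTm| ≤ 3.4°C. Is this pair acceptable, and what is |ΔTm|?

|ΔTm| = 0.0°C; the pair is acceptable.

Forward: G+C = 9, N = 22 → Tm = 64.9 + 41·(9 − 16.4)/22 = 51.1°C.
Reverse: G+C = 8, N = 25 → Tm = 64.9 + 41·(8 − 16.4)/25 = 51.1°C.
|ΔTm| = |51.1 − 51.1| = 0.0°C, ≤ 3.4°C.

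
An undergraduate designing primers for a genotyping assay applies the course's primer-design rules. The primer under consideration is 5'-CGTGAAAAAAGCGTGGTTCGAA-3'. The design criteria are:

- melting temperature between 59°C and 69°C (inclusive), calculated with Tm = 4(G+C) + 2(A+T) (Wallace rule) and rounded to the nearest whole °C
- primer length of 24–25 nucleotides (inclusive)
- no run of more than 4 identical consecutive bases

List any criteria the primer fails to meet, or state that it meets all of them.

Base counts: A=8, T=4, G=7, C=3 (length 22).
Tm: Tm = 2·12 + 4·10 = 64°C ✓
length: length 22, outside 24–25 ✗
homopolymer run: longest run = 6, exceeds 4 ✗

Fails: length, homopolymer run.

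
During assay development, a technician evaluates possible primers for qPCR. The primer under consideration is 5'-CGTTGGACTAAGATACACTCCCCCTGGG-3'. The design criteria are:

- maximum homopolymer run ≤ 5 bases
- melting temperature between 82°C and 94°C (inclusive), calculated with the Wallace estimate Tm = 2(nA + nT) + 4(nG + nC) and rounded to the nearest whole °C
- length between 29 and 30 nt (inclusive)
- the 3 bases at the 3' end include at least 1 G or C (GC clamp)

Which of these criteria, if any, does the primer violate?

Fails: length.

Base counts: A=6, T=6, G=7, C=9 (length 28).
homopolymer run: longest run = 5 ✓
Tm: Tm = 2·12 + 4·16 = 88°C ✓
length: length 28, outside 29–30 ✗
GC clamp: 3' end GGG has 3 G/C ✓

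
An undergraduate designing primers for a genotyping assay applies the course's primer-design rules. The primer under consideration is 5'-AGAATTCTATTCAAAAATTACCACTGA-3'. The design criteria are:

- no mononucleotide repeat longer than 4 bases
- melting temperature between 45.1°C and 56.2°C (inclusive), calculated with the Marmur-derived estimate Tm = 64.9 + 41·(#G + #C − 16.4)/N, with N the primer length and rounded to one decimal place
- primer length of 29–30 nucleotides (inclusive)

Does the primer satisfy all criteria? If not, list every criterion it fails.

Base counts: A=12, T=8, G=2, C=5 (length 27).
homopolymer run: longest run = 5, exceeds 4 ✗
Tm: Tm = 64.9 + 41·(7 − 16.4)/27 = 50.6°C ✓
length: length 27, outside 29–30 ✗

Fails: homopolymer run, length.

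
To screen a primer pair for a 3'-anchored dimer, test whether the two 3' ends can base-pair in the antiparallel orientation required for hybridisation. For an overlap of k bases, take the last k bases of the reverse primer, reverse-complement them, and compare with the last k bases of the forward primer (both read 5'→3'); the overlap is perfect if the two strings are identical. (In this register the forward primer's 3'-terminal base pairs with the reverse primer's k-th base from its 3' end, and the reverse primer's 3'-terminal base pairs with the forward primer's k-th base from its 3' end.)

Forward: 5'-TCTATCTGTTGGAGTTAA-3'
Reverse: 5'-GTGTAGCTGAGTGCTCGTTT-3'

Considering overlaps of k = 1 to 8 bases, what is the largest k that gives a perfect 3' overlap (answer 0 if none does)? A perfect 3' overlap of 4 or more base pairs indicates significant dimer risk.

Last 8 bases (5'→3') — forward …GGAGTTAA, reverse …GCTCGTTT.
Reverse complement of the reverse primer's last 8 bases: AAACGAGC; its first k bases are the reverse complement of the reverse primer's last k bases, so a perfect k-base overlap needs the forward primer's last k bases to equal them.
Comparing (forward last k vs required): k=1: A vs A ✓; k=2: AA vs AA ✓; k=3: TAA vs AAA ✗; k=4: TTAA vs AAAC ✗; k=5: GTTAA vs AAACG ✗; k=6: AGTTAA vs AAACGA ✗; k=7: GAGTTAA vs AAACGAG ✗; k=8: GGAGTTAA vs AAACGAGC ✗.
Perfect overlaps at k = 1, 2; the largest is 2.

Longest perfect overlap: 2 complementary base pairs; below the dimer-risk threshold (threshold 4).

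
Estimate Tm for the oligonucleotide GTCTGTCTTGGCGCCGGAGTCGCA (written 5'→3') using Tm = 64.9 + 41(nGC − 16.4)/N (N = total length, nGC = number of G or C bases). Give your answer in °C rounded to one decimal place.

64.2°C

Base counts: A=2, T=6, G=9, C=7; G+C = 16, N = 24.
Tm = 64.9 + 41·(16 − 16.4)/24 = 64.9 + -16.40/24 = 64.2°C.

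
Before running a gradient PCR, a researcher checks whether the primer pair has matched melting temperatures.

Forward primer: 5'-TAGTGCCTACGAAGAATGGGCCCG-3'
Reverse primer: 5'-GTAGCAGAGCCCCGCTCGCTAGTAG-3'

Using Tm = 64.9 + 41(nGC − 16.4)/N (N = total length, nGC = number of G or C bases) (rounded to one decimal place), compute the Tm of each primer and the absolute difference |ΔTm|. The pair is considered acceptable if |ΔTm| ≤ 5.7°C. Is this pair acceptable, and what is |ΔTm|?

Forward: G+C = 14, N = 24 → Tm = 64.9 + 41·(14 − 16.4)/24 = 60.8°C.
Reverse: G+C = 16, N = 25 → Tm = 64.9 + 41·(16 − 16.4)/25 = 64.2°C.
|ΔTm| = |60.8 − 64.2| = 3.4°C, ≤ 5.7°C.

|ΔTm| = 3.4°C; the pair is acceptable.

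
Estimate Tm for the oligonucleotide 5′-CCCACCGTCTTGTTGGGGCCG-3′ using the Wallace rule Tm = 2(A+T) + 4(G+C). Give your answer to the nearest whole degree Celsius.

72°C

Base counts: A=1, T=5, G=7, C=8 (length 21).
Tm = 2·(1+5) + 4·(7+8) = 2·6 + 4·15 = 12 + 60 = 72°C.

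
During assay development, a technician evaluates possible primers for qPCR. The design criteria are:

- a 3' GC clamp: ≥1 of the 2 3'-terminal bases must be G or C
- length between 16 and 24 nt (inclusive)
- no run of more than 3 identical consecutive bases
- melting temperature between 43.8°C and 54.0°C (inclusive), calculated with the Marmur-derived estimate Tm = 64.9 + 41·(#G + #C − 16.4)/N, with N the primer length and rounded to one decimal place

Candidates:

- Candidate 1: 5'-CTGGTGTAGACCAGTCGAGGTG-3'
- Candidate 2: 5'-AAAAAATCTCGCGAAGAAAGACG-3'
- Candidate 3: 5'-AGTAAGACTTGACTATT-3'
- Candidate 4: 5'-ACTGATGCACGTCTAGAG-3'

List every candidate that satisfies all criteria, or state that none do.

Candidate 1 (22 nt, A=4 T=5 G=9 C=4): 3' end TG has 1 G/C ✓; length 22 ✓; longest run = 2 ✓; Tm = 64.9 + 41·(13 − 16.4)/22 = 58.6°C, outside 43.8–54.0°C ✗ — fails.
Candidate 2 (23 nt, A=12 T=2 G=5 C=4): 3' end CG has 2 G/C ✓; length 23 ✓; longest run = 6, exceeds 3 ✗; Tm = 64.9 + 41·(9 − 16.4)/23 = 51.7°C ✓ — fails.
Candidate 3 (17 nt, A=6 T=6 G=3 C=2): 3' end TT has 0 G/C, need ≥1 ✗; length 17 ✓; longest run = 2 ✓; Tm = 64.9 + 41·(5 − 16.4)/17 = 37.4°C, outside 43.8–54.0°C ✗ — fails.
Candidate 4 (18 nt, A=5 T=4 G=5 C=4): 3' end AG has 1 G/C ✓; length 18 ✓; longest run = 1 ✓; Tm = 64.9 + 41·(9 − 16.4)/18 = 48.0°C ✓ — passes.

Candidate 4 only.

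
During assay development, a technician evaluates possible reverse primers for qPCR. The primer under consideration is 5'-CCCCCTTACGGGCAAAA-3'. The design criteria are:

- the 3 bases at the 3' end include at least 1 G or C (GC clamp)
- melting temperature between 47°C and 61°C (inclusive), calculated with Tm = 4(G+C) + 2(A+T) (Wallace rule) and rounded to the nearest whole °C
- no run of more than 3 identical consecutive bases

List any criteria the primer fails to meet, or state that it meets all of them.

Base counts: A=5, T=2, G=3, C=7 (length 17).
GC clamp: 3' end AAA has 0 G/C, need ≥1 ✗
Tm: Tm = 2·7 + 4·10 = 54°C ✓
homopolymer run: longest run = 5, exceeds 3 ✗

Fails: GC clamp, homopolymer run.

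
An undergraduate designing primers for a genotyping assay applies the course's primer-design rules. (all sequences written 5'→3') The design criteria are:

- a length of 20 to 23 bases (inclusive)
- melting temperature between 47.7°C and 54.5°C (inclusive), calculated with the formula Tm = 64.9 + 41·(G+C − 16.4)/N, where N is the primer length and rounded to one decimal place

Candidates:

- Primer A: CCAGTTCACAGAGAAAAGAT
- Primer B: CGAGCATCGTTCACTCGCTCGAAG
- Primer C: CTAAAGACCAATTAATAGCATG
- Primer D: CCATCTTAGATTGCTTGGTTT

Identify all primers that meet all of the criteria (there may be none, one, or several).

Primer A (20 nt, A=9 T=3 G=4 C=4): length 20 ✓; Tm = 64.9 + 41·(8 − 16.4)/20 = 47.7°C ✓ — passes.
Primer B (24 nt, A=5 T=5 G=6 C=8): length 24, outside 20–23 ✗; Tm = 64.9 + 41·(14 − 16.4)/24 = 60.8°C, outside 47.7–54.5°C ✗ — fails.
Primer C (22 nt, A=10 T=5 G=3 C=4): length 22 ✓; Tm = 64.9 + 41·(7 − 16.4)/22 = 47.4°C, outside 47.7–54.5°C ✗ — fails.
Primer D (21 nt, A=3 T=10 G=4 C=4): length 21 ✓; Tm = 64.9 + 41·(8 − 16.4)/21 = 48.5°C ✓ — passes.

Primer A and Primer D.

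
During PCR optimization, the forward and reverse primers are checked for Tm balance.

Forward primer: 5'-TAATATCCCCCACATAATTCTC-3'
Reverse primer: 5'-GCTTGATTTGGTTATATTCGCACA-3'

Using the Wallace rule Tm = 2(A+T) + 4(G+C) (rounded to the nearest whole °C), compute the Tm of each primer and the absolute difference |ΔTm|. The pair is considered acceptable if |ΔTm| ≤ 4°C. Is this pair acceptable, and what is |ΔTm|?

Forward: A=7 T=7 G=0 C=8 → Tm = 2·14 + 4·8 = 60°C.
Reverse: A=5 T=10 G=5 C=4 → Tm = 2·15 + 4·9 = 66°C.
|ΔTm| = |60 − 66| = 6°C, > 4°C.

|ΔTm| = 6°C; the pair is not acceptable.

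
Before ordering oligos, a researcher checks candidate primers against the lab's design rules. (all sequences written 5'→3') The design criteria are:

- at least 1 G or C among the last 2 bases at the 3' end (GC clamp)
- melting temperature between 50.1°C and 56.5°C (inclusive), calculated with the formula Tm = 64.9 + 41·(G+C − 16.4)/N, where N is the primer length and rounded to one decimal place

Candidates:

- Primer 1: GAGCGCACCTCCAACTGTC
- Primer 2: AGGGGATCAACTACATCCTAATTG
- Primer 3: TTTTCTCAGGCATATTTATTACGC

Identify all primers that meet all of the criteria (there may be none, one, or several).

Primer 1 (19 nt, A=4 T=3 G=4 C=8): 3' end TC has 1 G/C ✓; Tm = 64.9 + 41·(12 − 16.4)/19 = 55.4°C ✓ — passes.
Primer 2 (24 nt, A=8 T=6 G=5 C=5): 3' end TG has 1 G/C ✓; Tm = 64.9 + 41·(10 − 16.4)/24 = 54.0°C ✓ — passes.
Primer 3 (24 nt, A=5 T=11 G=3 C=5): 3' end GC has 2 G/C ✓; Tm = 64.9 + 41·(8 − 16.4)/24 = 50.6°C ✓ — passes.

Primer 1, Primer 2 and Primer 3.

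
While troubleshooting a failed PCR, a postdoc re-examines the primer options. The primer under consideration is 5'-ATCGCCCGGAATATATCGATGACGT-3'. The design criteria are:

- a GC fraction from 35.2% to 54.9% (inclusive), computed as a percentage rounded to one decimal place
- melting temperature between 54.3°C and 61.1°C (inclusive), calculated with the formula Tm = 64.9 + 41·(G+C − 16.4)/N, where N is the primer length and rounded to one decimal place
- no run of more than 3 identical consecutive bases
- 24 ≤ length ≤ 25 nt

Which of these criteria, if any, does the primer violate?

Base counts: A=7, T=6, G=6, C=6 (length 25).
GC content: GC 12/25 = 48.0% ✓
Tm: Tm = 64.9 + 41·(12 − 16.4)/25 = 57.7°C ✓
homopolymer run: longest run = 3 ✓
length: length 25 ✓

Meets all criteria.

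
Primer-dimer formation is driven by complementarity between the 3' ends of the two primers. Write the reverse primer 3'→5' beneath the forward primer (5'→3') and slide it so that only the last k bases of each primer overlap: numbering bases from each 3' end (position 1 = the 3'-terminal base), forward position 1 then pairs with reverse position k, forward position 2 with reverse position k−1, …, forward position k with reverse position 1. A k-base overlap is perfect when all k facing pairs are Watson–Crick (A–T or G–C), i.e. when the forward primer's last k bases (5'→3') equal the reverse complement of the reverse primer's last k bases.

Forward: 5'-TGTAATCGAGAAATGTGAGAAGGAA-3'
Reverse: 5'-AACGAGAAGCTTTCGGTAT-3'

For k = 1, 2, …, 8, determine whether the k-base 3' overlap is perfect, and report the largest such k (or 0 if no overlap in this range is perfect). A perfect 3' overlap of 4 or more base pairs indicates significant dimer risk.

Last 8 bases (5'→3') — forward …AGAAGGAA, reverse …TTCGGTAT.
Reverse complement of the reverse primer's last 8 bases: ATACCGAA; its first k bases are the reverse complement of the reverse primer's last k bases, so a perfect k-base overlap needs the forward primer's last k bases to equal them.
Comparing (forward last k vs required): k=1: A vs A ✓; k=2: AA vs AT ✗; k=3: GAA vs ATA ✗; k=4: GGAA vs ATAC ✗; k=5: AGGAA vs ATACC ✗; k=6: AAGGAA vs ATACCG ✗; k=7: GAAGGAA vs ATACCGA ✗; k=8: AGAAGGAA vs ATACCGAA ✗.
Only k = 1 is perfect, so the longest perfect 3' overlap is 1.

Longest perfect overlap: 1 complementary base pair; below the dimer-risk threshold (threshold 4).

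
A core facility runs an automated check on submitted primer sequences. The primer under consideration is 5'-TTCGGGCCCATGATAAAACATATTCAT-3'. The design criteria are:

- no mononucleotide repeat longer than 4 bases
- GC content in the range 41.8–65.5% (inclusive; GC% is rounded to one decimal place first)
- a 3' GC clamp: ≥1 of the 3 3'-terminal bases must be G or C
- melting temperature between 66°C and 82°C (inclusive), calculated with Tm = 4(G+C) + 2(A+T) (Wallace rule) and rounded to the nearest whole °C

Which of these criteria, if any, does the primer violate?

Base counts: A=9, T=8, G=4, C=6 (length 27).
homopolymer run: longest run = 4 ✓
GC content: GC 10/27 = 37.0%, outside 41.8–65.5% ✗
GC clamp: 3' end CAT has 1 G/C ✓
Tm: Tm = 2·17 + 4·10 = 74°C ✓

Fails: GC content.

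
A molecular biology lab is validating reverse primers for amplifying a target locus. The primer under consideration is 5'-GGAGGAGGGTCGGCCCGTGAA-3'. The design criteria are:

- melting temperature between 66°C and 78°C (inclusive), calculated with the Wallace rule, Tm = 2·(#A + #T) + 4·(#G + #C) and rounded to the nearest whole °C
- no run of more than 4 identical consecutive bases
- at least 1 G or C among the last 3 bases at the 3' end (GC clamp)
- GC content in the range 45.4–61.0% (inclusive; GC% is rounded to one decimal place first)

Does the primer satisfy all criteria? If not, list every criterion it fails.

Base counts: A=4, T=2, G=11, C=4 (length 21).
Tm: Tm = 2·6 + 4·15 = 72°C ✓
homopolymer run: longest run = 3 ✓
GC clamp: 3' end GAA has 1 G/C ✓
GC content: GC 15/21 = 71.4%, outside 45.4–61.0% ✗

Fails: GC content.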